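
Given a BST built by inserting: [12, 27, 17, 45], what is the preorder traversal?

Tree insertion order: [12, 27, 17, 45]
Tree (level-order array): [12, None, 27, 17, 45]
Preorder traversal: [12, 27, 17, 45]


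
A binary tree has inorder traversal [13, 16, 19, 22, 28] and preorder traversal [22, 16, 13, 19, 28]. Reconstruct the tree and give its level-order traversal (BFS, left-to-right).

Inorder:  [13, 16, 19, 22, 28]
Preorder: [22, 16, 13, 19, 28]
Algorithm: preorder visits root first, so consume preorder in order;
for each root, split the current inorder slice at that value into
left-subtree inorder and right-subtree inorder, then recurse.
Recursive splits:
  root=22; inorder splits into left=[13, 16, 19], right=[28]
  root=16; inorder splits into left=[13], right=[19]
  root=13; inorder splits into left=[], right=[]
  root=19; inorder splits into left=[], right=[]
  root=28; inorder splits into left=[], right=[]
Reconstructed level-order: [22, 16, 28, 13, 19]


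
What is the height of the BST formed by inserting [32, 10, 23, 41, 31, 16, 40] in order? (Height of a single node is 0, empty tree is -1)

Insertion order: [32, 10, 23, 41, 31, 16, 40]
Tree (level-order array): [32, 10, 41, None, 23, 40, None, 16, 31]
Compute height bottom-up (empty subtree = -1):
  height(16) = 1 + max(-1, -1) = 0
  height(31) = 1 + max(-1, -1) = 0
  height(23) = 1 + max(0, 0) = 1
  height(10) = 1 + max(-1, 1) = 2
  height(40) = 1 + max(-1, -1) = 0
  height(41) = 1 + max(0, -1) = 1
  height(32) = 1 + max(2, 1) = 3
Height = 3


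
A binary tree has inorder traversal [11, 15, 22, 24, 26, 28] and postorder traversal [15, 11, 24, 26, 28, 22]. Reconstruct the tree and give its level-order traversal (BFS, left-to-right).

Inorder:   [11, 15, 22, 24, 26, 28]
Postorder: [15, 11, 24, 26, 28, 22]
Algorithm: postorder visits root last, so walk postorder right-to-left;
each value is the root of the current inorder slice — split it at that
value, recurse on the right subtree first, then the left.
Recursive splits:
  root=22; inorder splits into left=[11, 15], right=[24, 26, 28]
  root=28; inorder splits into left=[24, 26], right=[]
  root=26; inorder splits into left=[24], right=[]
  root=24; inorder splits into left=[], right=[]
  root=11; inorder splits into left=[], right=[15]
  root=15; inorder splits into left=[], right=[]
Reconstructed level-order: [22, 11, 28, 15, 26, 24]


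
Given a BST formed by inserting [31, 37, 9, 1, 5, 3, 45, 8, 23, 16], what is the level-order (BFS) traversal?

Tree insertion order: [31, 37, 9, 1, 5, 3, 45, 8, 23, 16]
Tree (level-order array): [31, 9, 37, 1, 23, None, 45, None, 5, 16, None, None, None, 3, 8]
BFS from the root, enqueuing left then right child of each popped node:
  queue [31] -> pop 31, enqueue [9, 37], visited so far: [31]
  queue [9, 37] -> pop 9, enqueue [1, 23], visited so far: [31, 9]
  queue [37, 1, 23] -> pop 37, enqueue [45], visited so far: [31, 9, 37]
  queue [1, 23, 45] -> pop 1, enqueue [5], visited so far: [31, 9, 37, 1]
  queue [23, 45, 5] -> pop 23, enqueue [16], visited so far: [31, 9, 37, 1, 23]
  queue [45, 5, 16] -> pop 45, enqueue [none], visited so far: [31, 9, 37, 1, 23, 45]
  queue [5, 16] -> pop 5, enqueue [3, 8], visited so far: [31, 9, 37, 1, 23, 45, 5]
  queue [16, 3, 8] -> pop 16, enqueue [none], visited so far: [31, 9, 37, 1, 23, 45, 5, 16]
  queue [3, 8] -> pop 3, enqueue [none], visited so far: [31, 9, 37, 1, 23, 45, 5, 16, 3]
  queue [8] -> pop 8, enqueue [none], visited so far: [31, 9, 37, 1, 23, 45, 5, 16, 3, 8]
Result: [31, 9, 37, 1, 23, 45, 5, 16, 3, 8]


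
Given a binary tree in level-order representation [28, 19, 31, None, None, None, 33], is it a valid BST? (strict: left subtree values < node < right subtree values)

Level-order array: [28, 19, 31, None, None, None, 33]
Validate using subtree bounds (lo, hi): at each node, require lo < value < hi,
then recurse left with hi=value and right with lo=value.
Preorder trace (stopping at first violation):
  at node 28 with bounds (-inf, +inf): OK
  at node 19 with bounds (-inf, 28): OK
  at node 31 with bounds (28, +inf): OK
  at node 33 with bounds (31, +inf): OK
No violation found at any node.
Result: Valid BST


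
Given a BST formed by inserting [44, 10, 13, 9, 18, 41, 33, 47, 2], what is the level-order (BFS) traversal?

Tree insertion order: [44, 10, 13, 9, 18, 41, 33, 47, 2]
Tree (level-order array): [44, 10, 47, 9, 13, None, None, 2, None, None, 18, None, None, None, 41, 33]
BFS from the root, enqueuing left then right child of each popped node:
  queue [44] -> pop 44, enqueue [10, 47], visited so far: [44]
  queue [10, 47] -> pop 10, enqueue [9, 13], visited so far: [44, 10]
  queue [47, 9, 13] -> pop 47, enqueue [none], visited so far: [44, 10, 47]
  queue [9, 13] -> pop 9, enqueue [2], visited so far: [44, 10, 47, 9]
  queue [13, 2] -> pop 13, enqueue [18], visited so far: [44, 10, 47, 9, 13]
  queue [2, 18] -> pop 2, enqueue [none], visited so far: [44, 10, 47, 9, 13, 2]
  queue [18] -> pop 18, enqueue [41], visited so far: [44, 10, 47, 9, 13, 2, 18]
  queue [41] -> pop 41, enqueue [33], visited so far: [44, 10, 47, 9, 13, 2, 18, 41]
  queue [33] -> pop 33, enqueue [none], visited so far: [44, 10, 47, 9, 13, 2, 18, 41, 33]
Result: [44, 10, 47, 9, 13, 2, 18, 41, 33]


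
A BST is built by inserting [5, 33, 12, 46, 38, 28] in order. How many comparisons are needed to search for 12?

Search path for 12: 5 -> 33 -> 12
Found: True
Comparisons: 3


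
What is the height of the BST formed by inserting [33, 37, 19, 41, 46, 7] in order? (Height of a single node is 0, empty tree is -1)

Insertion order: [33, 37, 19, 41, 46, 7]
Tree (level-order array): [33, 19, 37, 7, None, None, 41, None, None, None, 46]
Compute height bottom-up (empty subtree = -1):
  height(7) = 1 + max(-1, -1) = 0
  height(19) = 1 + max(0, -1) = 1
  height(46) = 1 + max(-1, -1) = 0
  height(41) = 1 + max(-1, 0) = 1
  height(37) = 1 + max(-1, 1) = 2
  height(33) = 1 + max(1, 2) = 3
Height = 3


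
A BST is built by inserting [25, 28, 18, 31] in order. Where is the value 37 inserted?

Starting tree (level order): [25, 18, 28, None, None, None, 31]
Insertion path: 25 -> 28 -> 31
Result: insert 37 as right child of 31
Final tree (level order): [25, 18, 28, None, None, None, 31, None, 37]


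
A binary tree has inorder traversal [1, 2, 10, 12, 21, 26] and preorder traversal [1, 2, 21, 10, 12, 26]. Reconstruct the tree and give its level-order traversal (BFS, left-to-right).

Inorder:  [1, 2, 10, 12, 21, 26]
Preorder: [1, 2, 21, 10, 12, 26]
Algorithm: preorder visits root first, so consume preorder in order;
for each root, split the current inorder slice at that value into
left-subtree inorder and right-subtree inorder, then recurse.
Recursive splits:
  root=1; inorder splits into left=[], right=[2, 10, 12, 21, 26]
  root=2; inorder splits into left=[], right=[10, 12, 21, 26]
  root=21; inorder splits into left=[10, 12], right=[26]
  root=10; inorder splits into left=[], right=[12]
  root=12; inorder splits into left=[], right=[]
  root=26; inorder splits into left=[], right=[]
Reconstructed level-order: [1, 2, 21, 10, 26, 12]


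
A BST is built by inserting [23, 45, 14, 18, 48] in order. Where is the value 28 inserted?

Starting tree (level order): [23, 14, 45, None, 18, None, 48]
Insertion path: 23 -> 45
Result: insert 28 as left child of 45
Final tree (level order): [23, 14, 45, None, 18, 28, 48]


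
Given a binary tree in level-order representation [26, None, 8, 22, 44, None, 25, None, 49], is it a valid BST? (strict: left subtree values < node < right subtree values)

Level-order array: [26, None, 8, 22, 44, None, 25, None, 49]
Validate using subtree bounds (lo, hi): at each node, require lo < value < hi,
then recurse left with hi=value and right with lo=value.
Preorder trace (stopping at first violation):
  at node 26 with bounds (-inf, +inf): OK
  at node 8 with bounds (26, +inf): VIOLATION
Node 8 violates its bound: not (26 < 8 < +inf).
Result: Not a valid BST


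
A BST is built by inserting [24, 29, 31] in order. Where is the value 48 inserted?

Starting tree (level order): [24, None, 29, None, 31]
Insertion path: 24 -> 29 -> 31
Result: insert 48 as right child of 31
Final tree (level order): [24, None, 29, None, 31, None, 48]


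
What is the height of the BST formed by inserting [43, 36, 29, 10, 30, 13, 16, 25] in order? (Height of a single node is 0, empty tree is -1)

Insertion order: [43, 36, 29, 10, 30, 13, 16, 25]
Tree (level-order array): [43, 36, None, 29, None, 10, 30, None, 13, None, None, None, 16, None, 25]
Compute height bottom-up (empty subtree = -1):
  height(25) = 1 + max(-1, -1) = 0
  height(16) = 1 + max(-1, 0) = 1
  height(13) = 1 + max(-1, 1) = 2
  height(10) = 1 + max(-1, 2) = 3
  height(30) = 1 + max(-1, -1) = 0
  height(29) = 1 + max(3, 0) = 4
  height(36) = 1 + max(4, -1) = 5
  height(43) = 1 + max(5, -1) = 6
Height = 6


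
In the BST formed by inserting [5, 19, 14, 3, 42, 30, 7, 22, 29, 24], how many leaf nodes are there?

Tree built from: [5, 19, 14, 3, 42, 30, 7, 22, 29, 24]
Tree (level-order array): [5, 3, 19, None, None, 14, 42, 7, None, 30, None, None, None, 22, None, None, 29, 24]
Rule: A leaf has 0 children.
Per-node child counts:
  node 5: 2 child(ren)
  node 3: 0 child(ren)
  node 19: 2 child(ren)
  node 14: 1 child(ren)
  node 7: 0 child(ren)
  node 42: 1 child(ren)
  node 30: 1 child(ren)
  node 22: 1 child(ren)
  node 29: 1 child(ren)
  node 24: 0 child(ren)
Matching nodes: [3, 7, 24]
Count of leaf nodes: 3


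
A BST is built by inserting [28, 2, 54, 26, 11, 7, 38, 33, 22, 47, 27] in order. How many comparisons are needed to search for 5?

Search path for 5: 28 -> 2 -> 26 -> 11 -> 7
Found: False
Comparisons: 5


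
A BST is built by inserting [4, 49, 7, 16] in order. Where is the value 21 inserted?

Starting tree (level order): [4, None, 49, 7, None, None, 16]
Insertion path: 4 -> 49 -> 7 -> 16
Result: insert 21 as right child of 16
Final tree (level order): [4, None, 49, 7, None, None, 16, None, 21]


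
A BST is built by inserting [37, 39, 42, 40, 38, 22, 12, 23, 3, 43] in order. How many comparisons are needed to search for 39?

Search path for 39: 37 -> 39
Found: True
Comparisons: 2


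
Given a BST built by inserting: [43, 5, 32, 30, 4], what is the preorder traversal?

Tree insertion order: [43, 5, 32, 30, 4]
Tree (level-order array): [43, 5, None, 4, 32, None, None, 30]
Preorder traversal: [43, 5, 4, 32, 30]


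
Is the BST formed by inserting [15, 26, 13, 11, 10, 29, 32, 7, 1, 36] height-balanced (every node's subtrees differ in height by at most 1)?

Tree (level-order array): [15, 13, 26, 11, None, None, 29, 10, None, None, 32, 7, None, None, 36, 1]
Definition: a tree is height-balanced if, at every node, |h(left) - h(right)| <= 1 (empty subtree has height -1).
Bottom-up per-node check:
  node 1: h_left=-1, h_right=-1, diff=0 [OK], height=0
  node 7: h_left=0, h_right=-1, diff=1 [OK], height=1
  node 10: h_left=1, h_right=-1, diff=2 [FAIL (|1--1|=2 > 1)], height=2
  node 11: h_left=2, h_right=-1, diff=3 [FAIL (|2--1|=3 > 1)], height=3
  node 13: h_left=3, h_right=-1, diff=4 [FAIL (|3--1|=4 > 1)], height=4
  node 36: h_left=-1, h_right=-1, diff=0 [OK], height=0
  node 32: h_left=-1, h_right=0, diff=1 [OK], height=1
  node 29: h_left=-1, h_right=1, diff=2 [FAIL (|-1-1|=2 > 1)], height=2
  node 26: h_left=-1, h_right=2, diff=3 [FAIL (|-1-2|=3 > 1)], height=3
  node 15: h_left=4, h_right=3, diff=1 [OK], height=5
Node 10 violates the condition: |1 - -1| = 2 > 1.
Result: Not balanced


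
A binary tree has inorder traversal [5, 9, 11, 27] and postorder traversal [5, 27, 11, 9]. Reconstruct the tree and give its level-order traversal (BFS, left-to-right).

Inorder:   [5, 9, 11, 27]
Postorder: [5, 27, 11, 9]
Algorithm: postorder visits root last, so walk postorder right-to-left;
each value is the root of the current inorder slice — split it at that
value, recurse on the right subtree first, then the left.
Recursive splits:
  root=9; inorder splits into left=[5], right=[11, 27]
  root=11; inorder splits into left=[], right=[27]
  root=27; inorder splits into left=[], right=[]
  root=5; inorder splits into left=[], right=[]
Reconstructed level-order: [9, 5, 11, 27]


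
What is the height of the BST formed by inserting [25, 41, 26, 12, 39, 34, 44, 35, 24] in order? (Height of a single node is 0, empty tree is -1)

Insertion order: [25, 41, 26, 12, 39, 34, 44, 35, 24]
Tree (level-order array): [25, 12, 41, None, 24, 26, 44, None, None, None, 39, None, None, 34, None, None, 35]
Compute height bottom-up (empty subtree = -1):
  height(24) = 1 + max(-1, -1) = 0
  height(12) = 1 + max(-1, 0) = 1
  height(35) = 1 + max(-1, -1) = 0
  height(34) = 1 + max(-1, 0) = 1
  height(39) = 1 + max(1, -1) = 2
  height(26) = 1 + max(-1, 2) = 3
  height(44) = 1 + max(-1, -1) = 0
  height(41) = 1 + max(3, 0) = 4
  height(25) = 1 + max(1, 4) = 5
Height = 5


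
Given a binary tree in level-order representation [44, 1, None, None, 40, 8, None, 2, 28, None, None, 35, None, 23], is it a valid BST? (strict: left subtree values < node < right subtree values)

Level-order array: [44, 1, None, None, 40, 8, None, 2, 28, None, None, 35, None, 23]
Validate using subtree bounds (lo, hi): at each node, require lo < value < hi,
then recurse left with hi=value and right with lo=value.
Preorder trace (stopping at first violation):
  at node 44 with bounds (-inf, +inf): OK
  at node 1 with bounds (-inf, 44): OK
  at node 40 with bounds (1, 44): OK
  at node 8 with bounds (1, 40): OK
  at node 2 with bounds (1, 8): OK
  at node 28 with bounds (8, 40): OK
  at node 35 with bounds (8, 28): VIOLATION
Node 35 violates its bound: not (8 < 35 < 28).
Result: Not a valid BST


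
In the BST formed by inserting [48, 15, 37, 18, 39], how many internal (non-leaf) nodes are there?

Tree built from: [48, 15, 37, 18, 39]
Tree (level-order array): [48, 15, None, None, 37, 18, 39]
Rule: An internal node has at least one child.
Per-node child counts:
  node 48: 1 child(ren)
  node 15: 1 child(ren)
  node 37: 2 child(ren)
  node 18: 0 child(ren)
  node 39: 0 child(ren)
Matching nodes: [48, 15, 37]
Count of internal (non-leaf) nodes: 3


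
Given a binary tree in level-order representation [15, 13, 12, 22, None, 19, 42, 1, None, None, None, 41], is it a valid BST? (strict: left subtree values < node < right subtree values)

Level-order array: [15, 13, 12, 22, None, 19, 42, 1, None, None, None, 41]
Validate using subtree bounds (lo, hi): at each node, require lo < value < hi,
then recurse left with hi=value and right with lo=value.
Preorder trace (stopping at first violation):
  at node 15 with bounds (-inf, +inf): OK
  at node 13 with bounds (-inf, 15): OK
  at node 22 with bounds (-inf, 13): VIOLATION
Node 22 violates its bound: not (-inf < 22 < 13).
Result: Not a valid BST


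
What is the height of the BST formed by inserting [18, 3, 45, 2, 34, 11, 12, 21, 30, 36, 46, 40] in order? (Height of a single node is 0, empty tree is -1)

Insertion order: [18, 3, 45, 2, 34, 11, 12, 21, 30, 36, 46, 40]
Tree (level-order array): [18, 3, 45, 2, 11, 34, 46, None, None, None, 12, 21, 36, None, None, None, None, None, 30, None, 40]
Compute height bottom-up (empty subtree = -1):
  height(2) = 1 + max(-1, -1) = 0
  height(12) = 1 + max(-1, -1) = 0
  height(11) = 1 + max(-1, 0) = 1
  height(3) = 1 + max(0, 1) = 2
  height(30) = 1 + max(-1, -1) = 0
  height(21) = 1 + max(-1, 0) = 1
  height(40) = 1 + max(-1, -1) = 0
  height(36) = 1 + max(-1, 0) = 1
  height(34) = 1 + max(1, 1) = 2
  height(46) = 1 + max(-1, -1) = 0
  height(45) = 1 + max(2, 0) = 3
  height(18) = 1 + max(2, 3) = 4
Height = 4


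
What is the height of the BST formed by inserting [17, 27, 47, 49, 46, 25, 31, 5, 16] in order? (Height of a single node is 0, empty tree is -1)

Insertion order: [17, 27, 47, 49, 46, 25, 31, 5, 16]
Tree (level-order array): [17, 5, 27, None, 16, 25, 47, None, None, None, None, 46, 49, 31]
Compute height bottom-up (empty subtree = -1):
  height(16) = 1 + max(-1, -1) = 0
  height(5) = 1 + max(-1, 0) = 1
  height(25) = 1 + max(-1, -1) = 0
  height(31) = 1 + max(-1, -1) = 0
  height(46) = 1 + max(0, -1) = 1
  height(49) = 1 + max(-1, -1) = 0
  height(47) = 1 + max(1, 0) = 2
  height(27) = 1 + max(0, 2) = 3
  height(17) = 1 + max(1, 3) = 4
Height = 4


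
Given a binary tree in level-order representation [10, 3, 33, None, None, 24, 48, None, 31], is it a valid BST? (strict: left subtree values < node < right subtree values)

Level-order array: [10, 3, 33, None, None, 24, 48, None, 31]
Validate using subtree bounds (lo, hi): at each node, require lo < value < hi,
then recurse left with hi=value and right with lo=value.
Preorder trace (stopping at first violation):
  at node 10 with bounds (-inf, +inf): OK
  at node 3 with bounds (-inf, 10): OK
  at node 33 with bounds (10, +inf): OK
  at node 24 with bounds (10, 33): OK
  at node 31 with bounds (24, 33): OK
  at node 48 with bounds (33, +inf): OK
No violation found at any node.
Result: Valid BST


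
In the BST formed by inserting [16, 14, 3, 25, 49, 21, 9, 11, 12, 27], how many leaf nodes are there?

Tree built from: [16, 14, 3, 25, 49, 21, 9, 11, 12, 27]
Tree (level-order array): [16, 14, 25, 3, None, 21, 49, None, 9, None, None, 27, None, None, 11, None, None, None, 12]
Rule: A leaf has 0 children.
Per-node child counts:
  node 16: 2 child(ren)
  node 14: 1 child(ren)
  node 3: 1 child(ren)
  node 9: 1 child(ren)
  node 11: 1 child(ren)
  node 12: 0 child(ren)
  node 25: 2 child(ren)
  node 21: 0 child(ren)
  node 49: 1 child(ren)
  node 27: 0 child(ren)
Matching nodes: [12, 21, 27]
Count of leaf nodes: 3


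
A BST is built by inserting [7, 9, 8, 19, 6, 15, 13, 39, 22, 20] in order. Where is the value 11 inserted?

Starting tree (level order): [7, 6, 9, None, None, 8, 19, None, None, 15, 39, 13, None, 22, None, None, None, 20]
Insertion path: 7 -> 9 -> 19 -> 15 -> 13
Result: insert 11 as left child of 13
Final tree (level order): [7, 6, 9, None, None, 8, 19, None, None, 15, 39, 13, None, 22, None, 11, None, 20]


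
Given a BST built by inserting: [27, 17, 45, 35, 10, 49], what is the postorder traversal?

Tree insertion order: [27, 17, 45, 35, 10, 49]
Tree (level-order array): [27, 17, 45, 10, None, 35, 49]
Postorder traversal: [10, 17, 35, 49, 45, 27]


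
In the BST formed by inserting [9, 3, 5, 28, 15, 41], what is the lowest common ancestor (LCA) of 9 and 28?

Tree insertion order: [9, 3, 5, 28, 15, 41]
Tree (level-order array): [9, 3, 28, None, 5, 15, 41]
In a BST, the LCA of p=9, q=28 is the first node v on the
root-to-leaf path with p <= v <= q (go left if both < v, right if both > v).
Walk from root:
  at 9: 9 <= 9 <= 28, this is the LCA
LCA = 9


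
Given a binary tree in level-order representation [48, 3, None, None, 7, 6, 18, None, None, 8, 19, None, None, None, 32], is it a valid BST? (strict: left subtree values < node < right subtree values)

Level-order array: [48, 3, None, None, 7, 6, 18, None, None, 8, 19, None, None, None, 32]
Validate using subtree bounds (lo, hi): at each node, require lo < value < hi,
then recurse left with hi=value and right with lo=value.
Preorder trace (stopping at first violation):
  at node 48 with bounds (-inf, +inf): OK
  at node 3 with bounds (-inf, 48): OK
  at node 7 with bounds (3, 48): OK
  at node 6 with bounds (3, 7): OK
  at node 18 with bounds (7, 48): OK
  at node 8 with bounds (7, 18): OK
  at node 19 with bounds (18, 48): OK
  at node 32 with bounds (19, 48): OK
No violation found at any node.
Result: Valid BST


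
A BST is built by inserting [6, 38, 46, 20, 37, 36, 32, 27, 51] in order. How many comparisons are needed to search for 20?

Search path for 20: 6 -> 38 -> 20
Found: True
Comparisons: 3


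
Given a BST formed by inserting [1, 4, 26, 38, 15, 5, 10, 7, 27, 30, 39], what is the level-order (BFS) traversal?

Tree insertion order: [1, 4, 26, 38, 15, 5, 10, 7, 27, 30, 39]
Tree (level-order array): [1, None, 4, None, 26, 15, 38, 5, None, 27, 39, None, 10, None, 30, None, None, 7]
BFS from the root, enqueuing left then right child of each popped node:
  queue [1] -> pop 1, enqueue [4], visited so far: [1]
  queue [4] -> pop 4, enqueue [26], visited so far: [1, 4]
  queue [26] -> pop 26, enqueue [15, 38], visited so far: [1, 4, 26]
  queue [15, 38] -> pop 15, enqueue [5], visited so far: [1, 4, 26, 15]
  queue [38, 5] -> pop 38, enqueue [27, 39], visited so far: [1, 4, 26, 15, 38]
  queue [5, 27, 39] -> pop 5, enqueue [10], visited so far: [1, 4, 26, 15, 38, 5]
  queue [27, 39, 10] -> pop 27, enqueue [30], visited so far: [1, 4, 26, 15, 38, 5, 27]
  queue [39, 10, 30] -> pop 39, enqueue [none], visited so far: [1, 4, 26, 15, 38, 5, 27, 39]
  queue [10, 30] -> pop 10, enqueue [7], visited so far: [1, 4, 26, 15, 38, 5, 27, 39, 10]
  queue [30, 7] -> pop 30, enqueue [none], visited so far: [1, 4, 26, 15, 38, 5, 27, 39, 10, 30]
  queue [7] -> pop 7, enqueue [none], visited so far: [1, 4, 26, 15, 38, 5, 27, 39, 10, 30, 7]
Result: [1, 4, 26, 15, 38, 5, 27, 39, 10, 30, 7]


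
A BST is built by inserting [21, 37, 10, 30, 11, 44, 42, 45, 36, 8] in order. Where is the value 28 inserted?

Starting tree (level order): [21, 10, 37, 8, 11, 30, 44, None, None, None, None, None, 36, 42, 45]
Insertion path: 21 -> 37 -> 30
Result: insert 28 as left child of 30
Final tree (level order): [21, 10, 37, 8, 11, 30, 44, None, None, None, None, 28, 36, 42, 45]


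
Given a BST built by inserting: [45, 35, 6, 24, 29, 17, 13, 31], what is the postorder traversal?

Tree insertion order: [45, 35, 6, 24, 29, 17, 13, 31]
Tree (level-order array): [45, 35, None, 6, None, None, 24, 17, 29, 13, None, None, 31]
Postorder traversal: [13, 17, 31, 29, 24, 6, 35, 45]


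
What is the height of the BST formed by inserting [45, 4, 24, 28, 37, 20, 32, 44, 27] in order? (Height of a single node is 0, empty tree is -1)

Insertion order: [45, 4, 24, 28, 37, 20, 32, 44, 27]
Tree (level-order array): [45, 4, None, None, 24, 20, 28, None, None, 27, 37, None, None, 32, 44]
Compute height bottom-up (empty subtree = -1):
  height(20) = 1 + max(-1, -1) = 0
  height(27) = 1 + max(-1, -1) = 0
  height(32) = 1 + max(-1, -1) = 0
  height(44) = 1 + max(-1, -1) = 0
  height(37) = 1 + max(0, 0) = 1
  height(28) = 1 + max(0, 1) = 2
  height(24) = 1 + max(0, 2) = 3
  height(4) = 1 + max(-1, 3) = 4
  height(45) = 1 + max(4, -1) = 5
Height = 5


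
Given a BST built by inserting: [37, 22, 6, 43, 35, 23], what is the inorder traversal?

Tree insertion order: [37, 22, 6, 43, 35, 23]
Tree (level-order array): [37, 22, 43, 6, 35, None, None, None, None, 23]
Inorder traversal: [6, 22, 23, 35, 37, 43]


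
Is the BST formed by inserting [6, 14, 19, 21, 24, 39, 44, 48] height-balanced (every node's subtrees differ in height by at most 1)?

Tree (level-order array): [6, None, 14, None, 19, None, 21, None, 24, None, 39, None, 44, None, 48]
Definition: a tree is height-balanced if, at every node, |h(left) - h(right)| <= 1 (empty subtree has height -1).
Bottom-up per-node check:
  node 48: h_left=-1, h_right=-1, diff=0 [OK], height=0
  node 44: h_left=-1, h_right=0, diff=1 [OK], height=1
  node 39: h_left=-1, h_right=1, diff=2 [FAIL (|-1-1|=2 > 1)], height=2
  node 24: h_left=-1, h_right=2, diff=3 [FAIL (|-1-2|=3 > 1)], height=3
  node 21: h_left=-1, h_right=3, diff=4 [FAIL (|-1-3|=4 > 1)], height=4
  node 19: h_left=-1, h_right=4, diff=5 [FAIL (|-1-4|=5 > 1)], height=5
  node 14: h_left=-1, h_right=5, diff=6 [FAIL (|-1-5|=6 > 1)], height=6
  node 6: h_left=-1, h_right=6, diff=7 [FAIL (|-1-6|=7 > 1)], height=7
Node 39 violates the condition: |-1 - 1| = 2 > 1.
Result: Not balanced


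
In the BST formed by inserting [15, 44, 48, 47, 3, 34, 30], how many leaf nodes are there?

Tree built from: [15, 44, 48, 47, 3, 34, 30]
Tree (level-order array): [15, 3, 44, None, None, 34, 48, 30, None, 47]
Rule: A leaf has 0 children.
Per-node child counts:
  node 15: 2 child(ren)
  node 3: 0 child(ren)
  node 44: 2 child(ren)
  node 34: 1 child(ren)
  node 30: 0 child(ren)
  node 48: 1 child(ren)
  node 47: 0 child(ren)
Matching nodes: [3, 30, 47]
Count of leaf nodes: 3


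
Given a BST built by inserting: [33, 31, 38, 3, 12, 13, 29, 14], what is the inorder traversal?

Tree insertion order: [33, 31, 38, 3, 12, 13, 29, 14]
Tree (level-order array): [33, 31, 38, 3, None, None, None, None, 12, None, 13, None, 29, 14]
Inorder traversal: [3, 12, 13, 14, 29, 31, 33, 38]


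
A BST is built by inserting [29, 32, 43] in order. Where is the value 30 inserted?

Starting tree (level order): [29, None, 32, None, 43]
Insertion path: 29 -> 32
Result: insert 30 as left child of 32
Final tree (level order): [29, None, 32, 30, 43]


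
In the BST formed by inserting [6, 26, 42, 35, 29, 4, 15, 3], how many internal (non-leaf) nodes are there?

Tree built from: [6, 26, 42, 35, 29, 4, 15, 3]
Tree (level-order array): [6, 4, 26, 3, None, 15, 42, None, None, None, None, 35, None, 29]
Rule: An internal node has at least one child.
Per-node child counts:
  node 6: 2 child(ren)
  node 4: 1 child(ren)
  node 3: 0 child(ren)
  node 26: 2 child(ren)
  node 15: 0 child(ren)
  node 42: 1 child(ren)
  node 35: 1 child(ren)
  node 29: 0 child(ren)
Matching nodes: [6, 4, 26, 42, 35]
Count of internal (non-leaf) nodes: 5


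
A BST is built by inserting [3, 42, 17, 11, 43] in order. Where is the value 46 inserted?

Starting tree (level order): [3, None, 42, 17, 43, 11]
Insertion path: 3 -> 42 -> 43
Result: insert 46 as right child of 43
Final tree (level order): [3, None, 42, 17, 43, 11, None, None, 46]


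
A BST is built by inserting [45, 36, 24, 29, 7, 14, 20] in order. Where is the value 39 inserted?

Starting tree (level order): [45, 36, None, 24, None, 7, 29, None, 14, None, None, None, 20]
Insertion path: 45 -> 36
Result: insert 39 as right child of 36
Final tree (level order): [45, 36, None, 24, 39, 7, 29, None, None, None, 14, None, None, None, 20]


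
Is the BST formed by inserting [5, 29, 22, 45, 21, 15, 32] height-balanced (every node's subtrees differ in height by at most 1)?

Tree (level-order array): [5, None, 29, 22, 45, 21, None, 32, None, 15]
Definition: a tree is height-balanced if, at every node, |h(left) - h(right)| <= 1 (empty subtree has height -1).
Bottom-up per-node check:
  node 15: h_left=-1, h_right=-1, diff=0 [OK], height=0
  node 21: h_left=0, h_right=-1, diff=1 [OK], height=1
  node 22: h_left=1, h_right=-1, diff=2 [FAIL (|1--1|=2 > 1)], height=2
  node 32: h_left=-1, h_right=-1, diff=0 [OK], height=0
  node 45: h_left=0, h_right=-1, diff=1 [OK], height=1
  node 29: h_left=2, h_right=1, diff=1 [OK], height=3
  node 5: h_left=-1, h_right=3, diff=4 [FAIL (|-1-3|=4 > 1)], height=4
Node 22 violates the condition: |1 - -1| = 2 > 1.
Result: Not balanced


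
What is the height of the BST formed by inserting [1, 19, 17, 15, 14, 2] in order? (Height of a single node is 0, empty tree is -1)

Insertion order: [1, 19, 17, 15, 14, 2]
Tree (level-order array): [1, None, 19, 17, None, 15, None, 14, None, 2]
Compute height bottom-up (empty subtree = -1):
  height(2) = 1 + max(-1, -1) = 0
  height(14) = 1 + max(0, -1) = 1
  height(15) = 1 + max(1, -1) = 2
  height(17) = 1 + max(2, -1) = 3
  height(19) = 1 + max(3, -1) = 4
  height(1) = 1 + max(-1, 4) = 5
Height = 5


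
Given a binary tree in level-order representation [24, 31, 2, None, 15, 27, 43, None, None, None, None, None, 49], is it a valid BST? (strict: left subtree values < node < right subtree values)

Level-order array: [24, 31, 2, None, 15, 27, 43, None, None, None, None, None, 49]
Validate using subtree bounds (lo, hi): at each node, require lo < value < hi,
then recurse left with hi=value and right with lo=value.
Preorder trace (stopping at first violation):
  at node 24 with bounds (-inf, +inf): OK
  at node 31 with bounds (-inf, 24): VIOLATION
Node 31 violates its bound: not (-inf < 31 < 24).
Result: Not a valid BST


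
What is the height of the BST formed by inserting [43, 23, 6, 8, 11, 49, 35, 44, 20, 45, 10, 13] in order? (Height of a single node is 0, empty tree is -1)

Insertion order: [43, 23, 6, 8, 11, 49, 35, 44, 20, 45, 10, 13]
Tree (level-order array): [43, 23, 49, 6, 35, 44, None, None, 8, None, None, None, 45, None, 11, None, None, 10, 20, None, None, 13]
Compute height bottom-up (empty subtree = -1):
  height(10) = 1 + max(-1, -1) = 0
  height(13) = 1 + max(-1, -1) = 0
  height(20) = 1 + max(0, -1) = 1
  height(11) = 1 + max(0, 1) = 2
  height(8) = 1 + max(-1, 2) = 3
  height(6) = 1 + max(-1, 3) = 4
  height(35) = 1 + max(-1, -1) = 0
  height(23) = 1 + max(4, 0) = 5
  height(45) = 1 + max(-1, -1) = 0
  height(44) = 1 + max(-1, 0) = 1
  height(49) = 1 + max(1, -1) = 2
  height(43) = 1 + max(5, 2) = 6
Height = 6


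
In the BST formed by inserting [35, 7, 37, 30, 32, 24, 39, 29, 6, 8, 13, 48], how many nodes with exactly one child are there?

Tree built from: [35, 7, 37, 30, 32, 24, 39, 29, 6, 8, 13, 48]
Tree (level-order array): [35, 7, 37, 6, 30, None, 39, None, None, 24, 32, None, 48, 8, 29, None, None, None, None, None, 13]
Rule: These are nodes with exactly 1 non-null child.
Per-node child counts:
  node 35: 2 child(ren)
  node 7: 2 child(ren)
  node 6: 0 child(ren)
  node 30: 2 child(ren)
  node 24: 2 child(ren)
  node 8: 1 child(ren)
  node 13: 0 child(ren)
  node 29: 0 child(ren)
  node 32: 0 child(ren)
  node 37: 1 child(ren)
  node 39: 1 child(ren)
  node 48: 0 child(ren)
Matching nodes: [8, 37, 39]
Count of nodes with exactly one child: 3


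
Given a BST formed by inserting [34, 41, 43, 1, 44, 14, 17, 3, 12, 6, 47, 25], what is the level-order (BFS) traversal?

Tree insertion order: [34, 41, 43, 1, 44, 14, 17, 3, 12, 6, 47, 25]
Tree (level-order array): [34, 1, 41, None, 14, None, 43, 3, 17, None, 44, None, 12, None, 25, None, 47, 6]
BFS from the root, enqueuing left then right child of each popped node:
  queue [34] -> pop 34, enqueue [1, 41], visited so far: [34]
  queue [1, 41] -> pop 1, enqueue [14], visited so far: [34, 1]
  queue [41, 14] -> pop 41, enqueue [43], visited so far: [34, 1, 41]
  queue [14, 43] -> pop 14, enqueue [3, 17], visited so far: [34, 1, 41, 14]
  queue [43, 3, 17] -> pop 43, enqueue [44], visited so far: [34, 1, 41, 14, 43]
  queue [3, 17, 44] -> pop 3, enqueue [12], visited so far: [34, 1, 41, 14, 43, 3]
  queue [17, 44, 12] -> pop 17, enqueue [25], visited so far: [34, 1, 41, 14, 43, 3, 17]
  queue [44, 12, 25] -> pop 44, enqueue [47], visited so far: [34, 1, 41, 14, 43, 3, 17, 44]
  queue [12, 25, 47] -> pop 12, enqueue [6], visited so far: [34, 1, 41, 14, 43, 3, 17, 44, 12]
  queue [25, 47, 6] -> pop 25, enqueue [none], visited so far: [34, 1, 41, 14, 43, 3, 17, 44, 12, 25]
  queue [47, 6] -> pop 47, enqueue [none], visited so far: [34, 1, 41, 14, 43, 3, 17, 44, 12, 25, 47]
  queue [6] -> pop 6, enqueue [none], visited so far: [34, 1, 41, 14, 43, 3, 17, 44, 12, 25, 47, 6]
Result: [34, 1, 41, 14, 43, 3, 17, 44, 12, 25, 47, 6]


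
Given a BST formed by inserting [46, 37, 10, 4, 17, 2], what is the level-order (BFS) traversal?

Tree insertion order: [46, 37, 10, 4, 17, 2]
Tree (level-order array): [46, 37, None, 10, None, 4, 17, 2]
BFS from the root, enqueuing left then right child of each popped node:
  queue [46] -> pop 46, enqueue [37], visited so far: [46]
  queue [37] -> pop 37, enqueue [10], visited so far: [46, 37]
  queue [10] -> pop 10, enqueue [4, 17], visited so far: [46, 37, 10]
  queue [4, 17] -> pop 4, enqueue [2], visited so far: [46, 37, 10, 4]
  queue [17, 2] -> pop 17, enqueue [none], visited so far: [46, 37, 10, 4, 17]
  queue [2] -> pop 2, enqueue [none], visited so far: [46, 37, 10, 4, 17, 2]
Result: [46, 37, 10, 4, 17, 2]


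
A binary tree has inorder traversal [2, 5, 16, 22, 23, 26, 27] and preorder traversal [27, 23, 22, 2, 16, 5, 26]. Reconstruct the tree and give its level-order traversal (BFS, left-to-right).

Inorder:  [2, 5, 16, 22, 23, 26, 27]
Preorder: [27, 23, 22, 2, 16, 5, 26]
Algorithm: preorder visits root first, so consume preorder in order;
for each root, split the current inorder slice at that value into
left-subtree inorder and right-subtree inorder, then recurse.
Recursive splits:
  root=27; inorder splits into left=[2, 5, 16, 22, 23, 26], right=[]
  root=23; inorder splits into left=[2, 5, 16, 22], right=[26]
  root=22; inorder splits into left=[2, 5, 16], right=[]
  root=2; inorder splits into left=[], right=[5, 16]
  root=16; inorder splits into left=[5], right=[]
  root=5; inorder splits into left=[], right=[]
  root=26; inorder splits into left=[], right=[]
Reconstructed level-order: [27, 23, 22, 26, 2, 16, 5]


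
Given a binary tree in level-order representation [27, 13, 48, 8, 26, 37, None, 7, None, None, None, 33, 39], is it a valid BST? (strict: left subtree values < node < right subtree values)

Level-order array: [27, 13, 48, 8, 26, 37, None, 7, None, None, None, 33, 39]
Validate using subtree bounds (lo, hi): at each node, require lo < value < hi,
then recurse left with hi=value and right with lo=value.
Preorder trace (stopping at first violation):
  at node 27 with bounds (-inf, +inf): OK
  at node 13 with bounds (-inf, 27): OK
  at node 8 with bounds (-inf, 13): OK
  at node 7 with bounds (-inf, 8): OK
  at node 26 with bounds (13, 27): OK
  at node 48 with bounds (27, +inf): OK
  at node 37 with bounds (27, 48): OK
  at node 33 with bounds (27, 37): OK
  at node 39 with bounds (37, 48): OK
No violation found at any node.
Result: Valid BST


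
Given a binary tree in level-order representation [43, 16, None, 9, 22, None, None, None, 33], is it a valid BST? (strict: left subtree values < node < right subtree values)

Level-order array: [43, 16, None, 9, 22, None, None, None, 33]
Validate using subtree bounds (lo, hi): at each node, require lo < value < hi,
then recurse left with hi=value and right with lo=value.
Preorder trace (stopping at first violation):
  at node 43 with bounds (-inf, +inf): OK
  at node 16 with bounds (-inf, 43): OK
  at node 9 with bounds (-inf, 16): OK
  at node 22 with bounds (16, 43): OK
  at node 33 with bounds (22, 43): OK
No violation found at any node.
Result: Valid BST


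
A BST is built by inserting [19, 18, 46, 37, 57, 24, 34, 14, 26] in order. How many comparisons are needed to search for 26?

Search path for 26: 19 -> 46 -> 37 -> 24 -> 34 -> 26
Found: True
Comparisons: 6


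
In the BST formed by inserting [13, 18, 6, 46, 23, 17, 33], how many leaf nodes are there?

Tree built from: [13, 18, 6, 46, 23, 17, 33]
Tree (level-order array): [13, 6, 18, None, None, 17, 46, None, None, 23, None, None, 33]
Rule: A leaf has 0 children.
Per-node child counts:
  node 13: 2 child(ren)
  node 6: 0 child(ren)
  node 18: 2 child(ren)
  node 17: 0 child(ren)
  node 46: 1 child(ren)
  node 23: 1 child(ren)
  node 33: 0 child(ren)
Matching nodes: [6, 17, 33]
Count of leaf nodes: 3


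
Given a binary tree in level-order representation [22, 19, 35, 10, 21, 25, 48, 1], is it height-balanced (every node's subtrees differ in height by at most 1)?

Tree (level-order array): [22, 19, 35, 10, 21, 25, 48, 1]
Definition: a tree is height-balanced if, at every node, |h(left) - h(right)| <= 1 (empty subtree has height -1).
Bottom-up per-node check:
  node 1: h_left=-1, h_right=-1, diff=0 [OK], height=0
  node 10: h_left=0, h_right=-1, diff=1 [OK], height=1
  node 21: h_left=-1, h_right=-1, diff=0 [OK], height=0
  node 19: h_left=1, h_right=0, diff=1 [OK], height=2
  node 25: h_left=-1, h_right=-1, diff=0 [OK], height=0
  node 48: h_left=-1, h_right=-1, diff=0 [OK], height=0
  node 35: h_left=0, h_right=0, diff=0 [OK], height=1
  node 22: h_left=2, h_right=1, diff=1 [OK], height=3
All nodes satisfy the balance condition.
Result: Balanced


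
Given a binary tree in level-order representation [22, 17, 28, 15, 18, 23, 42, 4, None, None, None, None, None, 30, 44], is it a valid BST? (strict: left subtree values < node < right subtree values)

Level-order array: [22, 17, 28, 15, 18, 23, 42, 4, None, None, None, None, None, 30, 44]
Validate using subtree bounds (lo, hi): at each node, require lo < value < hi,
then recurse left with hi=value and right with lo=value.
Preorder trace (stopping at first violation):
  at node 22 with bounds (-inf, +inf): OK
  at node 17 with bounds (-inf, 22): OK
  at node 15 with bounds (-inf, 17): OK
  at node 4 with bounds (-inf, 15): OK
  at node 18 with bounds (17, 22): OK
  at node 28 with bounds (22, +inf): OK
  at node 23 with bounds (22, 28): OK
  at node 42 with bounds (28, +inf): OK
  at node 30 with bounds (28, 42): OK
  at node 44 with bounds (42, +inf): OK
No violation found at any node.
Result: Valid BST


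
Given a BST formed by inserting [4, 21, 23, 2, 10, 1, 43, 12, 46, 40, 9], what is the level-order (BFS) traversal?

Tree insertion order: [4, 21, 23, 2, 10, 1, 43, 12, 46, 40, 9]
Tree (level-order array): [4, 2, 21, 1, None, 10, 23, None, None, 9, 12, None, 43, None, None, None, None, 40, 46]
BFS from the root, enqueuing left then right child of each popped node:
  queue [4] -> pop 4, enqueue [2, 21], visited so far: [4]
  queue [2, 21] -> pop 2, enqueue [1], visited so far: [4, 2]
  queue [21, 1] -> pop 21, enqueue [10, 23], visited so far: [4, 2, 21]
  queue [1, 10, 23] -> pop 1, enqueue [none], visited so far: [4, 2, 21, 1]
  queue [10, 23] -> pop 10, enqueue [9, 12], visited so far: [4, 2, 21, 1, 10]
  queue [23, 9, 12] -> pop 23, enqueue [43], visited so far: [4, 2, 21, 1, 10, 23]
  queue [9, 12, 43] -> pop 9, enqueue [none], visited so far: [4, 2, 21, 1, 10, 23, 9]
  queue [12, 43] -> pop 12, enqueue [none], visited so far: [4, 2, 21, 1, 10, 23, 9, 12]
  queue [43] -> pop 43, enqueue [40, 46], visited so far: [4, 2, 21, 1, 10, 23, 9, 12, 43]
  queue [40, 46] -> pop 40, enqueue [none], visited so far: [4, 2, 21, 1, 10, 23, 9, 12, 43, 40]
  queue [46] -> pop 46, enqueue [none], visited so far: [4, 2, 21, 1, 10, 23, 9, 12, 43, 40, 46]
Result: [4, 2, 21, 1, 10, 23, 9, 12, 43, 40, 46]


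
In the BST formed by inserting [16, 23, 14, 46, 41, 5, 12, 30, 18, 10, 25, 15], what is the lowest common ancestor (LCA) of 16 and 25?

Tree insertion order: [16, 23, 14, 46, 41, 5, 12, 30, 18, 10, 25, 15]
Tree (level-order array): [16, 14, 23, 5, 15, 18, 46, None, 12, None, None, None, None, 41, None, 10, None, 30, None, None, None, 25]
In a BST, the LCA of p=16, q=25 is the first node v on the
root-to-leaf path with p <= v <= q (go left if both < v, right if both > v).
Walk from root:
  at 16: 16 <= 16 <= 25, this is the LCA
LCA = 16


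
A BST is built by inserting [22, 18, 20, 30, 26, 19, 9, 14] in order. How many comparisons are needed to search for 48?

Search path for 48: 22 -> 30
Found: False
Comparisons: 2


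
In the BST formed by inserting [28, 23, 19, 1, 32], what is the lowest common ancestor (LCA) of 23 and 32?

Tree insertion order: [28, 23, 19, 1, 32]
Tree (level-order array): [28, 23, 32, 19, None, None, None, 1]
In a BST, the LCA of p=23, q=32 is the first node v on the
root-to-leaf path with p <= v <= q (go left if both < v, right if both > v).
Walk from root:
  at 28: 23 <= 28 <= 32, this is the LCA
LCA = 28


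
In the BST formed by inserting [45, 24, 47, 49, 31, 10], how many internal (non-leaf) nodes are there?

Tree built from: [45, 24, 47, 49, 31, 10]
Tree (level-order array): [45, 24, 47, 10, 31, None, 49]
Rule: An internal node has at least one child.
Per-node child counts:
  node 45: 2 child(ren)
  node 24: 2 child(ren)
  node 10: 0 child(ren)
  node 31: 0 child(ren)
  node 47: 1 child(ren)
  node 49: 0 child(ren)
Matching nodes: [45, 24, 47]
Count of internal (non-leaf) nodes: 3


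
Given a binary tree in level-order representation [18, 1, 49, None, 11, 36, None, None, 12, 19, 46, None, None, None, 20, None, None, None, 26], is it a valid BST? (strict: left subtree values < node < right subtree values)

Level-order array: [18, 1, 49, None, 11, 36, None, None, 12, 19, 46, None, None, None, 20, None, None, None, 26]
Validate using subtree bounds (lo, hi): at each node, require lo < value < hi,
then recurse left with hi=value and right with lo=value.
Preorder trace (stopping at first violation):
  at node 18 with bounds (-inf, +inf): OK
  at node 1 with bounds (-inf, 18): OK
  at node 11 with bounds (1, 18): OK
  at node 12 with bounds (11, 18): OK
  at node 49 with bounds (18, +inf): OK
  at node 36 with bounds (18, 49): OK
  at node 19 with bounds (18, 36): OK
  at node 20 with bounds (19, 36): OK
  at node 26 with bounds (20, 36): OK
  at node 46 with bounds (36, 49): OK
No violation found at any node.
Result: Valid BST
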